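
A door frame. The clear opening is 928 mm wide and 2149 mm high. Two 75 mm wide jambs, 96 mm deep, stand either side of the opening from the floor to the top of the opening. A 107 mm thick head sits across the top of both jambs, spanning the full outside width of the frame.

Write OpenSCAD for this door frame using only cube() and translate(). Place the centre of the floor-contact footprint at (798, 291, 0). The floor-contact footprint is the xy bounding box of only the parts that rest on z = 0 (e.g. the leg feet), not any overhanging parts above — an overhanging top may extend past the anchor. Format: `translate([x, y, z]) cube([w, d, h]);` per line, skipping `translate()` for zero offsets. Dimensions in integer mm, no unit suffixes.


translate([259, 243, 0]) cube([75, 96, 2149]);
translate([1262, 243, 0]) cube([75, 96, 2149]);
translate([259, 243, 2149]) cube([1078, 96, 107]);


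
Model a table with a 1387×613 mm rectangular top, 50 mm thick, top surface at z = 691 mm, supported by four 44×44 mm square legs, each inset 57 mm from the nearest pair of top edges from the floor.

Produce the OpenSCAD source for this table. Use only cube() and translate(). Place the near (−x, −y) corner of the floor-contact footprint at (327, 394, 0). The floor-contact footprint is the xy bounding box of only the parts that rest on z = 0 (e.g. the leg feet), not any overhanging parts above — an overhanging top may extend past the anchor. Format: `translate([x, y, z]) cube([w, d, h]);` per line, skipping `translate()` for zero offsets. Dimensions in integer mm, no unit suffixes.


translate([270, 337, 641]) cube([1387, 613, 50]);
translate([327, 394, 0]) cube([44, 44, 641]);
translate([1556, 394, 0]) cube([44, 44, 641]);
translate([327, 849, 0]) cube([44, 44, 641]);
translate([1556, 849, 0]) cube([44, 44, 641]);


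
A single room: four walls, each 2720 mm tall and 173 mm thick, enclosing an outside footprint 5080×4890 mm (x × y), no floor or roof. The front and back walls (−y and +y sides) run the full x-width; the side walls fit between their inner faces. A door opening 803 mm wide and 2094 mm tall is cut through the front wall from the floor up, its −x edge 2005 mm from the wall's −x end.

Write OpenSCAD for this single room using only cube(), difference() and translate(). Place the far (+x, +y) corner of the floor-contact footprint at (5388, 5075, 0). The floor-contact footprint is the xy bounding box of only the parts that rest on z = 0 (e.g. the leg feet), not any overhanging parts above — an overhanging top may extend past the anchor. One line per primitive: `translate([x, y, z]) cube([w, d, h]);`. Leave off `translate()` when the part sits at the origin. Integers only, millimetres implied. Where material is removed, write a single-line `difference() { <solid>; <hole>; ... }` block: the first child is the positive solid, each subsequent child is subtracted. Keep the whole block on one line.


difference() { translate([308, 185, 0]) cube([5080, 173, 2720]); translate([2313, 185, 0]) cube([803, 173, 2094]); }
translate([308, 4902, 0]) cube([5080, 173, 2720]);
translate([308, 358, 0]) cube([173, 4544, 2720]);
translate([5215, 358, 0]) cube([173, 4544, 2720]);


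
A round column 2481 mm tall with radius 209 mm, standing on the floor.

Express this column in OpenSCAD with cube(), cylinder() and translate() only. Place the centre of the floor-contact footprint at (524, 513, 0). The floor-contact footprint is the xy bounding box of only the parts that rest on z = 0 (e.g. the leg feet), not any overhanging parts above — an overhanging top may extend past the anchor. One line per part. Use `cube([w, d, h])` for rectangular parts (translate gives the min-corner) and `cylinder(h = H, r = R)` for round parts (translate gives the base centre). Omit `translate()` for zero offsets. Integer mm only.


translate([524, 513, 0]) cylinder(h = 2481, r = 209);


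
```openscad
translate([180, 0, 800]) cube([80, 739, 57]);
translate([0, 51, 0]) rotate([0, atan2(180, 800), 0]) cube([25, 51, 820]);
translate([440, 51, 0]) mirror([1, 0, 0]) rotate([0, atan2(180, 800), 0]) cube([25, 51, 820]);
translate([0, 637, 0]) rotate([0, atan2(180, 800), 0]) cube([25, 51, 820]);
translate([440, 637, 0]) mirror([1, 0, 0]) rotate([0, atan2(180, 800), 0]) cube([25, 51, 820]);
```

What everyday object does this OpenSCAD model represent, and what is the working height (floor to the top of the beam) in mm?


A sawhorse. The overall height is 857 mm.

A beam across two mirrored pairs of raked legs — a sawhorse. The beam's underside is at z = 800 (matching the legs' vertical rise in atan2(180, 800)) and the beam is 57 mm tall, so its top is at 800 + 57 = 857 mm. The raked legs top out at the beam's underside, so that is the highest point.


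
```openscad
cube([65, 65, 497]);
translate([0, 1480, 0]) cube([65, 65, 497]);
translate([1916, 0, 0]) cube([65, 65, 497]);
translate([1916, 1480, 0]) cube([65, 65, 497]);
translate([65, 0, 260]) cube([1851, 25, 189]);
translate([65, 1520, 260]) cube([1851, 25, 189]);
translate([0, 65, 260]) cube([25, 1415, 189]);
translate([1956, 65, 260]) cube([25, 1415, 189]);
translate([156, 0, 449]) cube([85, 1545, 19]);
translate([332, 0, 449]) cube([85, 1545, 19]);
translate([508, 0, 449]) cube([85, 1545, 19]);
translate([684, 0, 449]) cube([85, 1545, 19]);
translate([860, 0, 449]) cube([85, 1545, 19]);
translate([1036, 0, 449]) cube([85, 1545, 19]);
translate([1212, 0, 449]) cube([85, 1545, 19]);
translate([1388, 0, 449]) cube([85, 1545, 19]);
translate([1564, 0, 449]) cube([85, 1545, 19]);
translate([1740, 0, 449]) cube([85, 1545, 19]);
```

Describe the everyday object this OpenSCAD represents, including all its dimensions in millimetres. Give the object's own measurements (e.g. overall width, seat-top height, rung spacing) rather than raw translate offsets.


A bed frame 1981 mm long (x) by 1545 mm wide (y). Four 65×65 mm corner posts, 497 mm tall, at the corners of the footprint. Four rails of 25 mm thickness and 189 mm height run between adjacent posts with their undersides at z = 260 mm, their outer faces flush with the outside of the frame (the two x-running rails run between the posts' inner faces; the two y-running rails run between the posts' inner faces). 10 slats, each 85 mm wide (x) and 19 mm thick, lie across the top of the two x-running rails, running the full 1545 mm width of the frame in y; along x they sit between the end posts with a 91 mm gap after the −x posts and between neighbouring slats and before the +x posts.


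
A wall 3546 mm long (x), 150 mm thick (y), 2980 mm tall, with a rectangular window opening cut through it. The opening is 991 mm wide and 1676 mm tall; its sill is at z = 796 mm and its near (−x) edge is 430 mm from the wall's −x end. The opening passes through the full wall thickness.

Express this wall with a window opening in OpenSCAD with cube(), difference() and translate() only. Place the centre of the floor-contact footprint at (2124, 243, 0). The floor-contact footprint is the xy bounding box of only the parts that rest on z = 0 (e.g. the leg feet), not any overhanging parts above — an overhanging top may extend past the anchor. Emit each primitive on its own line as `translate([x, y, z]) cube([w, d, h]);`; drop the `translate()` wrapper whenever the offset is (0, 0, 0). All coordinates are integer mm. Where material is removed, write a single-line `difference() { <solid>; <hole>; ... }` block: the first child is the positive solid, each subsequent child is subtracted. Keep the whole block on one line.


difference() { translate([351, 168, 0]) cube([3546, 150, 2980]); translate([781, 168, 796]) cube([991, 150, 1676]); }


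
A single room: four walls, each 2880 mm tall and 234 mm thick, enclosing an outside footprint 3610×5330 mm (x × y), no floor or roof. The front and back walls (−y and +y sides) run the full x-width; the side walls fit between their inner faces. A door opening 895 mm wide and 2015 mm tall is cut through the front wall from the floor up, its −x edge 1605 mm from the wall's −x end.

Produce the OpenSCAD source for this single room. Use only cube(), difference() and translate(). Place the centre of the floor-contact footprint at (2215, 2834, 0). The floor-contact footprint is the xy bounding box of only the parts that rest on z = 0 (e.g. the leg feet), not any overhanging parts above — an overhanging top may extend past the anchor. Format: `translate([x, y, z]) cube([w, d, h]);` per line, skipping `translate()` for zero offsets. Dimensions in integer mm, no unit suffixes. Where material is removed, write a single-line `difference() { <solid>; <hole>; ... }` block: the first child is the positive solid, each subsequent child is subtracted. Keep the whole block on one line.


difference() { translate([410, 169, 0]) cube([3610, 234, 2880]); translate([2015, 169, 0]) cube([895, 234, 2015]); }
translate([410, 5265, 0]) cube([3610, 234, 2880]);
translate([410, 403, 0]) cube([234, 4862, 2880]);
translate([3786, 403, 0]) cube([234, 4862, 2880]);


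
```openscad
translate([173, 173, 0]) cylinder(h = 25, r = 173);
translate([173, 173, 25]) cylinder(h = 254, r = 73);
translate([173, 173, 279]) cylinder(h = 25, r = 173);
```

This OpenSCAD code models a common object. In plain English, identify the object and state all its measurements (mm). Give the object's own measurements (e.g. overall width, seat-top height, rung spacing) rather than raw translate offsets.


A spool: two coaxial disc flanges of radius 173 mm and thickness 25 mm, joined by a core cylinder of radius 73 mm and height 254 mm. The lower flange rests on z = 0 and the three cylinders share a vertical axis.


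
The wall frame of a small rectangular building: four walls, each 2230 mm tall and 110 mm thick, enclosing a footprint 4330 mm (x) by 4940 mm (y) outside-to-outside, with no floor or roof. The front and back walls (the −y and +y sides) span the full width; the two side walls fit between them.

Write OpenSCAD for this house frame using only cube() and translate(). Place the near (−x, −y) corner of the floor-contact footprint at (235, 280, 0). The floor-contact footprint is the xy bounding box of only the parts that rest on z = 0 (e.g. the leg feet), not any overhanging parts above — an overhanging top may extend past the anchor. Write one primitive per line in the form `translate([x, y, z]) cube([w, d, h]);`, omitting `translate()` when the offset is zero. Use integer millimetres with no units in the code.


translate([235, 280, 0]) cube([4330, 110, 2230]);
translate([235, 5110, 0]) cube([4330, 110, 2230]);
translate([235, 390, 0]) cube([110, 4720, 2230]);
translate([4455, 390, 0]) cube([110, 4720, 2230]);


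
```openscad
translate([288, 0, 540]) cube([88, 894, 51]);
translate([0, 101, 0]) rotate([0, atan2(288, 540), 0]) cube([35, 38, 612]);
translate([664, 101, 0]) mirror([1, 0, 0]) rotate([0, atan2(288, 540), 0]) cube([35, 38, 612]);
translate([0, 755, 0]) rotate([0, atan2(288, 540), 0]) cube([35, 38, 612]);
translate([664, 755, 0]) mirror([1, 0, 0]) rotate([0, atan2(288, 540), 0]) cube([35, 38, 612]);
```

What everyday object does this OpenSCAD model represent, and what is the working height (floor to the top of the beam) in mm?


A sawhorse. The overall height is 591 mm.

A beam across two mirrored pairs of raked legs — a sawhorse. The beam's underside is at z = 540 (matching the legs' vertical rise in atan2(288, 540)) and the beam is 51 mm tall, so its top is at 540 + 51 = 591 mm. The raked legs top out at the beam's underside, so that is the highest point.


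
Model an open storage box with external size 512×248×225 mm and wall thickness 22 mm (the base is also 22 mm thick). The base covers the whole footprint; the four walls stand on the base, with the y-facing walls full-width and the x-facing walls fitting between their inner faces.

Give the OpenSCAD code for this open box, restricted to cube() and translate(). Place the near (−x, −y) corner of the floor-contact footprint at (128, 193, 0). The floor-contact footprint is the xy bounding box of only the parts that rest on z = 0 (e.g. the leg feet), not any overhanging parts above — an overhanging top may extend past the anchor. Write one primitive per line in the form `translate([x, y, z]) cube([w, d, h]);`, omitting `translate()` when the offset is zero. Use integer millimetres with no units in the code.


translate([128, 193, 0]) cube([512, 248, 22]);
translate([128, 193, 22]) cube([512, 22, 203]);
translate([128, 419, 22]) cube([512, 22, 203]);
translate([128, 215, 22]) cube([22, 204, 203]);
translate([618, 215, 22]) cube([22, 204, 203]);


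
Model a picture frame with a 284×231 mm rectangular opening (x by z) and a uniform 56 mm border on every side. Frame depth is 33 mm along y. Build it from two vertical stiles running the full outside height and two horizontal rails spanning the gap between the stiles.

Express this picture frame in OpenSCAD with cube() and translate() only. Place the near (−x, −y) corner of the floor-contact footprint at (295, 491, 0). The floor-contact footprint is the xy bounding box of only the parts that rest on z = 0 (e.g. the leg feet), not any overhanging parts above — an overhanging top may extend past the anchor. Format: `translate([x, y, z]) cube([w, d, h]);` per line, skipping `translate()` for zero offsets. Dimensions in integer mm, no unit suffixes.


translate([295, 491, 0]) cube([56, 33, 343]);
translate([635, 491, 0]) cube([56, 33, 343]);
translate([351, 491, 0]) cube([284, 33, 56]);
translate([351, 491, 287]) cube([284, 33, 56]);


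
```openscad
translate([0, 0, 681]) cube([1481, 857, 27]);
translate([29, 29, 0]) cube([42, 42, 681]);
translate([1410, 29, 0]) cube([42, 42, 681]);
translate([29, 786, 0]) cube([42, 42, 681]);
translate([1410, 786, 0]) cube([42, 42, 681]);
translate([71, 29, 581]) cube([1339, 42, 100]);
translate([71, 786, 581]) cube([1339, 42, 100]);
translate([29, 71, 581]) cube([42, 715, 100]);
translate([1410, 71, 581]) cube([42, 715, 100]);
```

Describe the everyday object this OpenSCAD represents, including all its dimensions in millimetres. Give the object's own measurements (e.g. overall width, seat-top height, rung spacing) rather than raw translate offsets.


A rectangular dining table. The top is 1481×857×27 mm with its upper surface at z = 708 mm. It stands on four 42×42 mm square legs, each inset 29 mm from the nearest pair of top edges, running from the floor to the underside of the top. Four apron rails, 42 mm thick and 100 mm tall, run between adjacent legs with their top edges flush with the underside of the top and their outer faces flush with the legs' outer faces.


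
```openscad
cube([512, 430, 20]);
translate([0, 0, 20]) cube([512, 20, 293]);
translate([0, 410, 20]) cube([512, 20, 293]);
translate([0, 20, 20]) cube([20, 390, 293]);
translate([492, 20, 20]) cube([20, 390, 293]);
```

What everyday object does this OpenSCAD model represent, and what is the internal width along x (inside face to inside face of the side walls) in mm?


An open box. The internal width is 472 mm.

A 512×430 base slab with four walls standing on it — an open box. The base is 512 mm wide and the walls are 20 mm thick, so the internal width is 512 − 2 × 20 = 472 mm.


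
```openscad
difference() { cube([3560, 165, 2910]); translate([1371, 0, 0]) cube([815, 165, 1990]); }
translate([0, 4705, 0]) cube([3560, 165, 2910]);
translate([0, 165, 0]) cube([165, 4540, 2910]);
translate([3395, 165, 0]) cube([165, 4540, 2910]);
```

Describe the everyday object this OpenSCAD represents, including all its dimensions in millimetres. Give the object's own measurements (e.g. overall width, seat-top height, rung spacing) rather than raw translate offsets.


A single room: four walls, each 2910 mm tall and 165 mm thick, enclosing an outside footprint 3560×4870 mm (x × y), no floor or roof. The front and back walls (−y and +y sides) run the full x-width; the side walls fit between their inner faces. A door opening 815 mm wide and 1990 mm tall is cut through the front wall from the floor up, its −x edge 1371 mm from the wall's −x end.


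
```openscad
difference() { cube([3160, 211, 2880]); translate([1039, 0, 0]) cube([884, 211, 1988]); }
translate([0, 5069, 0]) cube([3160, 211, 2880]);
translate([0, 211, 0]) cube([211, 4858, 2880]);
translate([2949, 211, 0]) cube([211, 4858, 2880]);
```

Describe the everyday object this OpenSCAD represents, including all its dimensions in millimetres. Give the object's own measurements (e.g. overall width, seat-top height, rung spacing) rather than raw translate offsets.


A single room: four walls, each 2880 mm tall and 211 mm thick, enclosing an outside footprint 3160×5280 mm (x × y), no floor or roof. The front and back walls (−y and +y sides) run the full x-width; the side walls fit between their inner faces. A door opening 884 mm wide and 1988 mm tall is cut through the front wall from the floor up, its −x edge 1039 mm from the wall's −x end.


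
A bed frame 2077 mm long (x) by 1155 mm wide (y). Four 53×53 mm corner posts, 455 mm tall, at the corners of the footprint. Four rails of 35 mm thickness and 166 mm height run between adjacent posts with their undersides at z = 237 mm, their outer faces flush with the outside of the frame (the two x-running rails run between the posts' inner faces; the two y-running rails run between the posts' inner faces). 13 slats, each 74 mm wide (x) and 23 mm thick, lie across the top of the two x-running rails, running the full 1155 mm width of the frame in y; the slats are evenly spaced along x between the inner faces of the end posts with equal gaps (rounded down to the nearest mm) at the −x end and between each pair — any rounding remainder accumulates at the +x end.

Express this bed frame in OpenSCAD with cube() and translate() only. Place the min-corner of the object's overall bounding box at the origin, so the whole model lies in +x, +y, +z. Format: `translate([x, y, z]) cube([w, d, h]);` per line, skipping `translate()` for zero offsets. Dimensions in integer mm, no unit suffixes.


cube([53, 53, 455]);
translate([0, 1102, 0]) cube([53, 53, 455]);
translate([2024, 0, 0]) cube([53, 53, 455]);
translate([2024, 1102, 0]) cube([53, 53, 455]);
translate([53, 0, 237]) cube([1971, 35, 166]);
translate([53, 1120, 237]) cube([1971, 35, 166]);
translate([0, 53, 237]) cube([35, 1049, 166]);
translate([2042, 53, 237]) cube([35, 1049, 166]);
translate([125, 0, 403]) cube([74, 1155, 23]);
translate([271, 0, 403]) cube([74, 1155, 23]);
translate([417, 0, 403]) cube([74, 1155, 23]);
translate([563, 0, 403]) cube([74, 1155, 23]);
translate([709, 0, 403]) cube([74, 1155, 23]);
translate([855, 0, 403]) cube([74, 1155, 23]);
translate([1001, 0, 403]) cube([74, 1155, 23]);
translate([1147, 0, 403]) cube([74, 1155, 23]);
translate([1293, 0, 403]) cube([74, 1155, 23]);
translate([1439, 0, 403]) cube([74, 1155, 23]);
translate([1585, 0, 403]) cube([74, 1155, 23]);
translate([1731, 0, 403]) cube([74, 1155, 23]);
translate([1877, 0, 403]) cube([74, 1155, 23]);


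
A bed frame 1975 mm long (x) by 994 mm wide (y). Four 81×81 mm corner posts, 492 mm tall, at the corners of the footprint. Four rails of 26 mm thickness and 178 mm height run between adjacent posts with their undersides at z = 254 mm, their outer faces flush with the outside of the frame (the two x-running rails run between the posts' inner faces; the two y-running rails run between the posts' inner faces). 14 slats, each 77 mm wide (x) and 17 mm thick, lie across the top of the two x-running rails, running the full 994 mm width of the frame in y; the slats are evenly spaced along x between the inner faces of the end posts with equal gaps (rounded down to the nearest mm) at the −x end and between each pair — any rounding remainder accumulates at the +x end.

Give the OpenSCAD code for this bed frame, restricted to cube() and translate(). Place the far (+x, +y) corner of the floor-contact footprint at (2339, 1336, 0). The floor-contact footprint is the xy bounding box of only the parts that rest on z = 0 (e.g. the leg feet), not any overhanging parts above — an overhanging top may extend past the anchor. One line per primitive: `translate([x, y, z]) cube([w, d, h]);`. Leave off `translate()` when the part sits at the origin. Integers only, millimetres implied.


translate([364, 342, 0]) cube([81, 81, 492]);
translate([364, 1255, 0]) cube([81, 81, 492]);
translate([2258, 342, 0]) cube([81, 81, 492]);
translate([2258, 1255, 0]) cube([81, 81, 492]);
translate([445, 342, 254]) cube([1813, 26, 178]);
translate([445, 1310, 254]) cube([1813, 26, 178]);
translate([364, 423, 254]) cube([26, 832, 178]);
translate([2313, 423, 254]) cube([26, 832, 178]);
translate([494, 342, 432]) cube([77, 994, 17]);
translate([620, 342, 432]) cube([77, 994, 17]);
translate([746, 342, 432]) cube([77, 994, 17]);
translate([872, 342, 432]) cube([77, 994, 17]);
translate([998, 342, 432]) cube([77, 994, 17]);
translate([1124, 342, 432]) cube([77, 994, 17]);
translate([1250, 342, 432]) cube([77, 994, 17]);
translate([1376, 342, 432]) cube([77, 994, 17]);
translate([1502, 342, 432]) cube([77, 994, 17]);
translate([1628, 342, 432]) cube([77, 994, 17]);
translate([1754, 342, 432]) cube([77, 994, 17]);
translate([1880, 342, 432]) cube([77, 994, 17]);
translate([2006, 342, 432]) cube([77, 994, 17]);
translate([2132, 342, 432]) cube([77, 994, 17]);


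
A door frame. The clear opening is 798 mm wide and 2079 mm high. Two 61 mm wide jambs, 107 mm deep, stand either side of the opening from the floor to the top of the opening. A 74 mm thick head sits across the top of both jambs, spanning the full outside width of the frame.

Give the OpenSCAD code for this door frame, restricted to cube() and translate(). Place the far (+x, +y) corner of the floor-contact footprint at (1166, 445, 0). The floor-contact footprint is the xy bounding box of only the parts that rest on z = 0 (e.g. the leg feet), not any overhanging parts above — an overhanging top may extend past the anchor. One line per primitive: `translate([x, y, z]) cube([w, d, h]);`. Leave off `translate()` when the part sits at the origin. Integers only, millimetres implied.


translate([246, 338, 0]) cube([61, 107, 2079]);
translate([1105, 338, 0]) cube([61, 107, 2079]);
translate([246, 338, 2079]) cube([920, 107, 74]);


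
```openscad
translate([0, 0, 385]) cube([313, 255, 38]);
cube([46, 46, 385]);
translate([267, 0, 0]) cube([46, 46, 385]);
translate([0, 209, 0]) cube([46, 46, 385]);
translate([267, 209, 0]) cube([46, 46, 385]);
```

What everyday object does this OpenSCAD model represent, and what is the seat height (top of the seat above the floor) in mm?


A stool. The seat height is 423 mm.

A 313×255×38 slab at z = 385 on four corner posts — a stool. The seat top is 385 + 38 = 423 mm.


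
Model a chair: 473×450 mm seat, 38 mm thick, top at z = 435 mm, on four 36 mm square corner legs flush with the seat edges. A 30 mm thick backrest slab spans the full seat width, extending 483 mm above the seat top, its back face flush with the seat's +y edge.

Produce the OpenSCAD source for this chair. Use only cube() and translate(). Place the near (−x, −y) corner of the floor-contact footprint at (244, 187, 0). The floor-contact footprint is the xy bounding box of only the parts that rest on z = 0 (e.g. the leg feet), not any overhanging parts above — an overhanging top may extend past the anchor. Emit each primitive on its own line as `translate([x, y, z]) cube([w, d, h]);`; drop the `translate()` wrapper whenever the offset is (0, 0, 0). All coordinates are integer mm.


// leg_h = 435 - 38 = 397
translate([244, 187, 397]) cube([473, 450, 38]);
translate([244, 187, 0]) cube([36, 36, 397]);
translate([681, 187, 0]) cube([36, 36, 397]);
translate([244, 601, 0]) cube([36, 36, 397]);
translate([681, 601, 0]) cube([36, 36, 397]);
translate([244, 607, 435]) cube([473, 30, 483]);


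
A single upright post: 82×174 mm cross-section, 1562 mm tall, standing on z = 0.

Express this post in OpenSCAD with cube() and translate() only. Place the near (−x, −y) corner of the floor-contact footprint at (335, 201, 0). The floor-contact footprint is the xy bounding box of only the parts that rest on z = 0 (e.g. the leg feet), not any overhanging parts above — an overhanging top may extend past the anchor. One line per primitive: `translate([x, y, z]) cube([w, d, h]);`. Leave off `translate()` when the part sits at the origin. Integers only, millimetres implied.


translate([335, 201, 0]) cube([82, 174, 1562]);


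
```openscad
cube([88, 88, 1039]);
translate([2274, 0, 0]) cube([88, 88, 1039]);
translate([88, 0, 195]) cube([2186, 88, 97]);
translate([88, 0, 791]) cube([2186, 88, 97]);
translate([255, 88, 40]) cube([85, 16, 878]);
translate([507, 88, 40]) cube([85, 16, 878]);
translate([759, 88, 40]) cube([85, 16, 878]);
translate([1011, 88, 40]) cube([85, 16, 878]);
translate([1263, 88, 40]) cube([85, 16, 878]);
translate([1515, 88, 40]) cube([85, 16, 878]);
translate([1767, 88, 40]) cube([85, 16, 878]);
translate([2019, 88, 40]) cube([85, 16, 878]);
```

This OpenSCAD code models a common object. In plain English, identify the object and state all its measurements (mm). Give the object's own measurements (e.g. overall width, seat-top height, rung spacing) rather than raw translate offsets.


A fence section. Two 88×88 mm posts, 1039 mm tall, stand on the floor with a clear span of 2186 mm between their inner faces. Two horizontal rails of 88×97 mm section span the gap between the posts with their undersides at z = 195 mm and z = 791 mm, flush with the posts' −y face. 8 pickets, each 85 mm wide, 16 mm thick and 878 mm tall, are fixed to the +y face of the rails with their bottoms at z = 40 mm, spaced across the span with a 167 mm gap after the −x post and between neighbouring pickets, with 170 mm left before the +x post.


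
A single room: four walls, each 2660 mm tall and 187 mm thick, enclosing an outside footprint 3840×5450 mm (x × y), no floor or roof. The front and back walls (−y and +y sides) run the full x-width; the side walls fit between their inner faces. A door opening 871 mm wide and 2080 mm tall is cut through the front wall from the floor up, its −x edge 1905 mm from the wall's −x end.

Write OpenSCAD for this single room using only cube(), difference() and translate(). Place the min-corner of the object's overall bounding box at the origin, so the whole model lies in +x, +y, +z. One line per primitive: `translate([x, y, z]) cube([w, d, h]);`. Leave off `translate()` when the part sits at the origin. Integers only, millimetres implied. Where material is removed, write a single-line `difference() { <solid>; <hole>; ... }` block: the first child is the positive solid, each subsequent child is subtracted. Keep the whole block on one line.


difference() { cube([3840, 187, 2660]); translate([1905, 0, 0]) cube([871, 187, 2080]); }
translate([0, 5263, 0]) cube([3840, 187, 2660]);
translate([0, 187, 0]) cube([187, 5076, 2660]);
translate([3653, 187, 0]) cube([187, 5076, 2660]);


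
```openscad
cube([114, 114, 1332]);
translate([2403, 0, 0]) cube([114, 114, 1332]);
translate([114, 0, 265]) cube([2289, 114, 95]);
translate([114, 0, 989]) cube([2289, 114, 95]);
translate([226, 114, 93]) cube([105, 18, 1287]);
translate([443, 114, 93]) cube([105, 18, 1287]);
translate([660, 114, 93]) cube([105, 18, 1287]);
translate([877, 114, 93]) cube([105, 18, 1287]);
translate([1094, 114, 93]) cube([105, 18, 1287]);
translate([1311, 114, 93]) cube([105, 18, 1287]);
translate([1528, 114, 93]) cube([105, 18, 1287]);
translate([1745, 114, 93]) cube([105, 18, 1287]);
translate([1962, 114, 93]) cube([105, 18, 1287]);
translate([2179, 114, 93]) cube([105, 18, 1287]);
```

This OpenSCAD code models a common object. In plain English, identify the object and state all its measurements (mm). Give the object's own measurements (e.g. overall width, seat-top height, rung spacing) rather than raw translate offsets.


A fence section. Two 114×114 mm posts, 1332 mm tall, stand on the floor with a clear span of 2289 mm between their inner faces. Two horizontal rails of 114×95 mm section span the gap between the posts with their undersides at z = 265 mm and z = 989 mm, flush with the posts' −y face. 10 pickets, each 105 mm wide, 18 mm thick and 1287 mm tall, are fixed to the +y face of the rails with their bottoms at z = 93 mm, spaced across the span with a 112 mm gap after the −x post and between neighbouring pickets, with 119 mm left before the +x post.


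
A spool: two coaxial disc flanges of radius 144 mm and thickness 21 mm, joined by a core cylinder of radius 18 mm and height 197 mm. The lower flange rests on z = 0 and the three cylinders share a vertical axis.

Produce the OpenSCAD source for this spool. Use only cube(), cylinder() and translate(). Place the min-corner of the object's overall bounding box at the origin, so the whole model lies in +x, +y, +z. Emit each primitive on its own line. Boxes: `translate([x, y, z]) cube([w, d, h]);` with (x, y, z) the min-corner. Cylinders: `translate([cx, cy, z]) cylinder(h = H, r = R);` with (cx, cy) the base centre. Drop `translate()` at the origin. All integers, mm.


translate([144, 144, 0]) cylinder(h = 21, r = 144);
translate([144, 144, 21]) cylinder(h = 197, r = 18);
translate([144, 144, 218]) cylinder(h = 21, r = 144);


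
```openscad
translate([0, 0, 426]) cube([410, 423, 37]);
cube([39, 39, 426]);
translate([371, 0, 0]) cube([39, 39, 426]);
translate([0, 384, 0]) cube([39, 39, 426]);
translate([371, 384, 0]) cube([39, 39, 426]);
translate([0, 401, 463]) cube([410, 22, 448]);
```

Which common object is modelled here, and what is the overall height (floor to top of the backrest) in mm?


A chair. The overall height is 911 mm.

A slab on four corner posts with a tall panel at the back — a chair. The seat slab sits at z = 426 with thickness 37, and the 448 mm backrest starts at the seat top, so the overall height is 426 + 37 + 448 = 911 mm.


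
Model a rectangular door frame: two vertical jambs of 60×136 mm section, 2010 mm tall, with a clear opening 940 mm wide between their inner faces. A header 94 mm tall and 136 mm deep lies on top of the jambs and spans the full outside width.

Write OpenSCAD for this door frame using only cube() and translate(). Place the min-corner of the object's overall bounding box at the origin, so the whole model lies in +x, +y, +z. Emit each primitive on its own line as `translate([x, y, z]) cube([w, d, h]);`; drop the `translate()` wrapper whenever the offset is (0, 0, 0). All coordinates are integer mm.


cube([60, 136, 2010]);
translate([1000, 0, 0]) cube([60, 136, 2010]);
translate([0, 0, 2010]) cube([1060, 136, 94]);


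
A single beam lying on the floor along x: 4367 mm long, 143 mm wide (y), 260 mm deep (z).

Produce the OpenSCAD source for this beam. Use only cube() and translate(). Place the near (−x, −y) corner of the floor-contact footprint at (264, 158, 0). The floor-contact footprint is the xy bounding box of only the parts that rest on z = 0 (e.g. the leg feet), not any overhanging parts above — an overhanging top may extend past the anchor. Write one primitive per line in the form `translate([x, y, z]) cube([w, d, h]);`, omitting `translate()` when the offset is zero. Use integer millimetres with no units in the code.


translate([264, 158, 0]) cube([4367, 143, 260]);


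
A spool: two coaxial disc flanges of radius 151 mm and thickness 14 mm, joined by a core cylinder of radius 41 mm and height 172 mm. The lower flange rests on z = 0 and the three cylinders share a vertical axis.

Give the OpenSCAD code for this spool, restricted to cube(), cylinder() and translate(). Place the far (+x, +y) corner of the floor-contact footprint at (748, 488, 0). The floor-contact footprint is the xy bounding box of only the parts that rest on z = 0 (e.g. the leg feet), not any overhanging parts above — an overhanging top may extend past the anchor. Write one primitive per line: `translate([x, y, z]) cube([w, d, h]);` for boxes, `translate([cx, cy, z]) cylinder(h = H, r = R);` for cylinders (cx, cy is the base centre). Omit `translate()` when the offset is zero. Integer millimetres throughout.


translate([597, 337, 0]) cylinder(h = 14, r = 151);
translate([597, 337, 14]) cylinder(h = 172, r = 41);
translate([597, 337, 186]) cylinder(h = 14, r = 151);


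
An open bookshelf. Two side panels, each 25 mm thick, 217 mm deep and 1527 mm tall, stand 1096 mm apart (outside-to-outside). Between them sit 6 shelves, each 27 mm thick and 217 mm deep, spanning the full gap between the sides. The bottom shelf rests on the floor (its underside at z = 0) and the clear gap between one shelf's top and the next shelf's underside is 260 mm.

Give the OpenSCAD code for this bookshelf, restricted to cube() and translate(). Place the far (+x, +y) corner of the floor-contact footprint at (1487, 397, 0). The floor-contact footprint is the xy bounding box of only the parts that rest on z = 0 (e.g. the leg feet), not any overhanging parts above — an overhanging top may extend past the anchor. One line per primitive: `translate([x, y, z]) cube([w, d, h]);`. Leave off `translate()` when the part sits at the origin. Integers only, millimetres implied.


translate([391, 180, 0]) cube([25, 217, 1527]);
translate([1462, 180, 0]) cube([25, 217, 1527]);
translate([416, 180, 0]) cube([1046, 217, 27]);
translate([416, 180, 287]) cube([1046, 217, 27]);
translate([416, 180, 574]) cube([1046, 217, 27]);
translate([416, 180, 861]) cube([1046, 217, 27]);
translate([416, 180, 1148]) cube([1046, 217, 27]);
translate([416, 180, 1435]) cube([1046, 217, 27]);


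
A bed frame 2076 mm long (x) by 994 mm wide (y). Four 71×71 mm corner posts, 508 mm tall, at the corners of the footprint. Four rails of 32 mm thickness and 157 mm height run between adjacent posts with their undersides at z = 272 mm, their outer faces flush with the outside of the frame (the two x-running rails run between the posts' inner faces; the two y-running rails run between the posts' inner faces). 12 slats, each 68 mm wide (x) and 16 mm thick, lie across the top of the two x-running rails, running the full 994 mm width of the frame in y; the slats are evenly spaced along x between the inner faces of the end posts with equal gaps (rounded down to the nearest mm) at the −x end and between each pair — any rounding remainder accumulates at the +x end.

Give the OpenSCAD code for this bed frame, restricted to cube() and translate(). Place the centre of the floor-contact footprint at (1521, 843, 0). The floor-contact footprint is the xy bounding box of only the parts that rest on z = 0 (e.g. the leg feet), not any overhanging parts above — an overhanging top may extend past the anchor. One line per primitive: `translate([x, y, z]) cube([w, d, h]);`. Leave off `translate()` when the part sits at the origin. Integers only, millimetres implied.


translate([483, 346, 0]) cube([71, 71, 508]);
translate([483, 1269, 0]) cube([71, 71, 508]);
translate([2488, 346, 0]) cube([71, 71, 508]);
translate([2488, 1269, 0]) cube([71, 71, 508]);
translate([554, 346, 272]) cube([1934, 32, 157]);
translate([554, 1308, 272]) cube([1934, 32, 157]);
translate([483, 417, 272]) cube([32, 852, 157]);
translate([2527, 417, 272]) cube([32, 852, 157]);
translate([640, 346, 429]) cube([68, 994, 16]);
translate([794, 346, 429]) cube([68, 994, 16]);
translate([948, 346, 429]) cube([68, 994, 16]);
translate([1102, 346, 429]) cube([68, 994, 16]);
translate([1256, 346, 429]) cube([68, 994, 16]);
translate([1410, 346, 429]) cube([68, 994, 16]);
translate([1564, 346, 429]) cube([68, 994, 16]);
translate([1718, 346, 429]) cube([68, 994, 16]);
translate([1872, 346, 429]) cube([68, 994, 16]);
translate([2026, 346, 429]) cube([68, 994, 16]);
translate([2180, 346, 429]) cube([68, 994, 16]);
translate([2334, 346, 429]) cube([68, 994, 16]);


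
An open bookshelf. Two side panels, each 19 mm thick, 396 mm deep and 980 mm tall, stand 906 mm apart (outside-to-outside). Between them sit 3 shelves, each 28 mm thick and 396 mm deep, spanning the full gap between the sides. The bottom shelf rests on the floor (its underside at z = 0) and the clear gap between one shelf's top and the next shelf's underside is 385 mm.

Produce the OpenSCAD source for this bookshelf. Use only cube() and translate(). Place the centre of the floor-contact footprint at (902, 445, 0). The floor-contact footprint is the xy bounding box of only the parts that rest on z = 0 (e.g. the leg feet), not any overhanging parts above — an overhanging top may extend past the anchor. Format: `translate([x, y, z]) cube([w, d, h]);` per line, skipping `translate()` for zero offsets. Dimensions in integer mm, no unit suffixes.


translate([449, 247, 0]) cube([19, 396, 980]);
translate([1336, 247, 0]) cube([19, 396, 980]);
translate([468, 247, 0]) cube([868, 396, 28]);
translate([468, 247, 413]) cube([868, 396, 28]);
translate([468, 247, 826]) cube([868, 396, 28]);


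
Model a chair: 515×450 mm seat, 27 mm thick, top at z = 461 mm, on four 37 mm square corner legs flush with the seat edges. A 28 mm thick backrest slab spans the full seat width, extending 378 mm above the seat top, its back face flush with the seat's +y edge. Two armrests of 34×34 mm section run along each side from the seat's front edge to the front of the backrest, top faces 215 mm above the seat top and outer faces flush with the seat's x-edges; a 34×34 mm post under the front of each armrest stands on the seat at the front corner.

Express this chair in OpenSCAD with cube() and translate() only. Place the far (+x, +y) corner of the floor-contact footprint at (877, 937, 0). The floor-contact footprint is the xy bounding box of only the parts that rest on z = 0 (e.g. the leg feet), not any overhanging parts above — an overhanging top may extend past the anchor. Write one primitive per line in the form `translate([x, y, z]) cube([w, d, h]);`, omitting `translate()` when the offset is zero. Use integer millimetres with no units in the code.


// leg_h = 461 - 27 = 434
// arm post h = 215 - 34 = 181
translate([362, 487, 434]) cube([515, 450, 27]);
translate([362, 487, 0]) cube([37, 37, 434]);
translate([840, 487, 0]) cube([37, 37, 434]);
translate([362, 900, 0]) cube([37, 37, 434]);
translate([840, 900, 0]) cube([37, 37, 434]);
translate([362, 909, 461]) cube([515, 28, 378]);
translate([362, 487, 642]) cube([34, 422, 34]);
translate([843, 487, 642]) cube([34, 422, 34]);
translate([362, 487, 461]) cube([34, 34, 181]);
translate([843, 487, 461]) cube([34, 34, 181]);


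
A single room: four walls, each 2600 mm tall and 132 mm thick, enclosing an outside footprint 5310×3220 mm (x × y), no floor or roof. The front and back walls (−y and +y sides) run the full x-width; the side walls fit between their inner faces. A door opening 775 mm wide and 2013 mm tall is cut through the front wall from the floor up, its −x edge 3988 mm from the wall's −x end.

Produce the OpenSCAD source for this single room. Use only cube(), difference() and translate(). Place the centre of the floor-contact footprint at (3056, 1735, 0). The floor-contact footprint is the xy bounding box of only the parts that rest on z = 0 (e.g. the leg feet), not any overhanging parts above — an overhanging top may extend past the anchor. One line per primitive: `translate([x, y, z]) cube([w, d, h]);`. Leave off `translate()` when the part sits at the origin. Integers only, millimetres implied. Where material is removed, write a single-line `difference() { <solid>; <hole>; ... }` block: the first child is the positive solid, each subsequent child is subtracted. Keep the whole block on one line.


difference() { translate([401, 125, 0]) cube([5310, 132, 2600]); translate([4389, 125, 0]) cube([775, 132, 2013]); }
translate([401, 3213, 0]) cube([5310, 132, 2600]);
translate([401, 257, 0]) cube([132, 2956, 2600]);
translate([5579, 257, 0]) cube([132, 2956, 2600]);


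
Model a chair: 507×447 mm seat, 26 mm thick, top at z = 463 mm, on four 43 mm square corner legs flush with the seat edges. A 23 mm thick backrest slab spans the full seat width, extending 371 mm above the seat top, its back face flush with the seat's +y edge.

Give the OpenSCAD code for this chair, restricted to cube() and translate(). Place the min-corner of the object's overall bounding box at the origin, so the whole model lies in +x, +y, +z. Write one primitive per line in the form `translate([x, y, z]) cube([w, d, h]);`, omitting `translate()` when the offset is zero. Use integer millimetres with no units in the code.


translate([0, 0, 437]) cube([507, 447, 26]);
cube([43, 43, 437]);
translate([464, 0, 0]) cube([43, 43, 437]);
translate([0, 404, 0]) cube([43, 43, 437]);
translate([464, 404, 0]) cube([43, 43, 437]);
translate([0, 424, 463]) cube([507, 23, 371]);
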